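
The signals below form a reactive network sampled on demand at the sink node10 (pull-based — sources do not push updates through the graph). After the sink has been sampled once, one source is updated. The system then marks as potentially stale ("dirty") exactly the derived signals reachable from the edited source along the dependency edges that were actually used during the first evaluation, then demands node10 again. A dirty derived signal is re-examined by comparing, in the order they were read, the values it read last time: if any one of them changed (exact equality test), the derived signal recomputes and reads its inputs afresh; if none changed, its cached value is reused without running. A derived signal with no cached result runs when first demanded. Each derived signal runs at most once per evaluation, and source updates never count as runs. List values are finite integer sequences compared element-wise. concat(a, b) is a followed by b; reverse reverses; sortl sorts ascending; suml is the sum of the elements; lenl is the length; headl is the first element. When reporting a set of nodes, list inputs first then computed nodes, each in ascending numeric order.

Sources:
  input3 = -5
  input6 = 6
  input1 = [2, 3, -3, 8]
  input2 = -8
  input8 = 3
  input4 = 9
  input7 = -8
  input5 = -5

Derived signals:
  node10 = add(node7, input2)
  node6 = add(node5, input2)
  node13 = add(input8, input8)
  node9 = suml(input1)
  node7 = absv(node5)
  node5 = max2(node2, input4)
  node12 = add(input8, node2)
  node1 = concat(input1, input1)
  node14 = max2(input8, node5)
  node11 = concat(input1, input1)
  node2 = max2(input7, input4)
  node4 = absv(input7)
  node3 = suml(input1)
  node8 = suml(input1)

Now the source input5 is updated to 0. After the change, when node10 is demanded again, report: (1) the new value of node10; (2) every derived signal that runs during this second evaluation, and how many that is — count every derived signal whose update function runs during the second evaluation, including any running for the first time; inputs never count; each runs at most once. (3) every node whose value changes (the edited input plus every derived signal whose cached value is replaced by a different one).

node10 now evaluates to 1.
Run set: none (0 run).
Changed values: input5.
The important point: nothing the output needs ever reads input5, so the edit is invisible to it.

Initial pass — values computed on the first demand:
  node2 = max2(-8, 9) = 9
  node5 = max2(9, 9) = 9
  node7 = absv(9) = 9
  node10 = add(9, -8) = 1

Second demand — change propagation:
  no demanded computation ever read input5, so the edit dirties nothing and nothing runs.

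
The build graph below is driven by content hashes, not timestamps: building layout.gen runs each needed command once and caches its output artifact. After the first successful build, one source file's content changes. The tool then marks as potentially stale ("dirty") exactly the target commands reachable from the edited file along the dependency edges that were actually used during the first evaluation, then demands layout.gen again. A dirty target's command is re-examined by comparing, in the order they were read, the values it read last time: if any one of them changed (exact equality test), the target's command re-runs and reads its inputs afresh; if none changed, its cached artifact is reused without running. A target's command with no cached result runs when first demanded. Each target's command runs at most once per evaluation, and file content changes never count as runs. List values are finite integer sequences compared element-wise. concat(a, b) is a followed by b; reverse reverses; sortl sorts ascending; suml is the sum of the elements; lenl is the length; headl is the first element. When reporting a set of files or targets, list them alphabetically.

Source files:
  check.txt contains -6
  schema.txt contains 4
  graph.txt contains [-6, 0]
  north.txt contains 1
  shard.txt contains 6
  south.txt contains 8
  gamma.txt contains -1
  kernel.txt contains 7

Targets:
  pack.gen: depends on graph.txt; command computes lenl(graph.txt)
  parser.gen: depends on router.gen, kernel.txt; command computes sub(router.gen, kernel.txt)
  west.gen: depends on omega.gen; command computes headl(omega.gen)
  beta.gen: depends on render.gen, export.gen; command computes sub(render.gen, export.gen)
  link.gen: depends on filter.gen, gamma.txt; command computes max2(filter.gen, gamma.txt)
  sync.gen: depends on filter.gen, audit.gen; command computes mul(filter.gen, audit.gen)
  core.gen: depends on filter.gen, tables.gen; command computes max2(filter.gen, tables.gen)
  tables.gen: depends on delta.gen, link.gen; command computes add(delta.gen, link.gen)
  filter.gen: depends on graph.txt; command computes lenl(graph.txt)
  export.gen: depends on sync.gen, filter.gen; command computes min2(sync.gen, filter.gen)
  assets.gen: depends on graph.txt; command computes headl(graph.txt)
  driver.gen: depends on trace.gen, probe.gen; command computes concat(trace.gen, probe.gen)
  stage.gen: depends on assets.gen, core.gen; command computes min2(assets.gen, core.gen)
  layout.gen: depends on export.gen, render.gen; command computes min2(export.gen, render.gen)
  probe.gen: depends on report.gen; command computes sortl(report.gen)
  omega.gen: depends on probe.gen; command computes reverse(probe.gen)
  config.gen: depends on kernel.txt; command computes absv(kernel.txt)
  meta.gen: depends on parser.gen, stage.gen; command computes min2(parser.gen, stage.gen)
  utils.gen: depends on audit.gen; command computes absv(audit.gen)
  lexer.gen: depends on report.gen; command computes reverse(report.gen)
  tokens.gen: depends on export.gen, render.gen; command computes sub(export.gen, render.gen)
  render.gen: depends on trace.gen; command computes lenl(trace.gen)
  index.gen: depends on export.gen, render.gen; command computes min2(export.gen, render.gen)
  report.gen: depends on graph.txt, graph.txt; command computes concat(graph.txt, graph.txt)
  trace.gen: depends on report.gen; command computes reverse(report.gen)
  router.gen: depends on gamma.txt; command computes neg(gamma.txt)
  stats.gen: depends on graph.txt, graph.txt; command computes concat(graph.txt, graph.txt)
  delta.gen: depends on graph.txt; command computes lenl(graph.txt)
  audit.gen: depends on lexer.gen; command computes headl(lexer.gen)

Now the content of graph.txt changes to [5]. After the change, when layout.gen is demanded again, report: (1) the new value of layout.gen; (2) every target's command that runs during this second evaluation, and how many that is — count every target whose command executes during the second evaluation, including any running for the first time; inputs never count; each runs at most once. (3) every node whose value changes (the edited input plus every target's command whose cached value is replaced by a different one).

Initial pass — values computed on the first demand:
  filter.gen = lenl([-6, 0]) = 2
  report.gen = concat([-6, 0], [-6, 0]) = [-6, 0, -6, 0]
  lexer.gen = reverse([-6, 0, -6, 0]) = [0, -6, 0, -6]
  audit.gen = headl([0, -6, 0, -6]) = 0
  sync.gen = mul(2, 0) = 0
  export.gen = min2(0, 2) = 0
  trace.gen = reverse([-6, 0, -6, 0]) = [0, -6, 0, -6]
  render.gen = lenl([0, -6, 0, -6]) = 4
  layout.gen = min2(0, 4) = 0

Second demand — change propagation:
  filter.gen: re-runs because graph.txt [-6, 0]->[5]; new result 1.
  report.gen: re-runs because graph.txt [-6, 0]->[5]; graph.txt [-6, 0]->[5]; new result [5, 5].
  lexer.gen: re-runs because report.gen [-6, 0, -6, 0]->[5, 5]; new result [5, 5].
  audit.gen: re-runs because lexer.gen [0, -6, 0, -6]->[5, 5]; new result 5.
  sync.gen: re-runs because filter.gen 2->1; audit.gen 0->5; new result 5.
  export.gen: re-runs because sync.gen 0->5; filter.gen 2->1; new result 1.
  trace.gen: re-runs because report.gen [-6, 0, -6, 0]->[5, 5]; new result [5, 5].
  render.gen: re-runs because trace.gen [0, -6, 0, -6]->[5, 5]; new result 2.
  layout.gen: re-runs because export.gen 0->1; render.gen 4->2; new result 1.

layout.gen now evaluates to 1.
Run set: audit.gen, export.gen, filter.gen, layout.gen, lexer.gen, render.gen, report.gen, sync.gen, trace.gen (9 run).
Changed values: audit.gen, export.gen, filter.gen, graph.txt, layout.gen, lexer.gen, render.gen, report.gen, sync.gen, trace.gen.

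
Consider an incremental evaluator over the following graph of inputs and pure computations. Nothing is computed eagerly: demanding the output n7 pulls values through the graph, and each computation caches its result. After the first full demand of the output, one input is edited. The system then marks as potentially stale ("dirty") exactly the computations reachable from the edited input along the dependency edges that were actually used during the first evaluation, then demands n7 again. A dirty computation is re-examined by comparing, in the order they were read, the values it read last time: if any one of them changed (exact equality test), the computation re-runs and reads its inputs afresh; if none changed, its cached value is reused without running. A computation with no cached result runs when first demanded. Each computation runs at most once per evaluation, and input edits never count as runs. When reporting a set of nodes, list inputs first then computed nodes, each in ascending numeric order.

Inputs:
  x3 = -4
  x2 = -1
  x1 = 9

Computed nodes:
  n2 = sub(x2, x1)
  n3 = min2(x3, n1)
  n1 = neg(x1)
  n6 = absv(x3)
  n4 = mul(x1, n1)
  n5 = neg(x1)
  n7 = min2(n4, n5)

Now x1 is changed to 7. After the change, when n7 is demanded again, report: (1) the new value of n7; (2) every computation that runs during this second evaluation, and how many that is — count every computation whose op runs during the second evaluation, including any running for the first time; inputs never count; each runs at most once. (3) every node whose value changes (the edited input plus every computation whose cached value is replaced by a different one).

Initial pass — values computed on the first demand:
  n1 = neg(9) = -9
  n4 = mul(9, -9) = -81
  n5 = neg(9) = -9
  n7 = min2(-81, -9) = -81

Second demand — change propagation:
  n1: re-runs because x1 9->7; new result -7.
  n4: re-runs because x1 9->7; n1 -9->-7; new result -49.
  n5: re-runs because x1 9->7; new result -7.
  n7: re-runs because n4 -81->-49; n5 -9->-7; new result -49.

n7 now evaluates to -49.
Run set: n1, n4, n5, n7 (4 run).
Changed values: x1, n1, n4, n5, n7.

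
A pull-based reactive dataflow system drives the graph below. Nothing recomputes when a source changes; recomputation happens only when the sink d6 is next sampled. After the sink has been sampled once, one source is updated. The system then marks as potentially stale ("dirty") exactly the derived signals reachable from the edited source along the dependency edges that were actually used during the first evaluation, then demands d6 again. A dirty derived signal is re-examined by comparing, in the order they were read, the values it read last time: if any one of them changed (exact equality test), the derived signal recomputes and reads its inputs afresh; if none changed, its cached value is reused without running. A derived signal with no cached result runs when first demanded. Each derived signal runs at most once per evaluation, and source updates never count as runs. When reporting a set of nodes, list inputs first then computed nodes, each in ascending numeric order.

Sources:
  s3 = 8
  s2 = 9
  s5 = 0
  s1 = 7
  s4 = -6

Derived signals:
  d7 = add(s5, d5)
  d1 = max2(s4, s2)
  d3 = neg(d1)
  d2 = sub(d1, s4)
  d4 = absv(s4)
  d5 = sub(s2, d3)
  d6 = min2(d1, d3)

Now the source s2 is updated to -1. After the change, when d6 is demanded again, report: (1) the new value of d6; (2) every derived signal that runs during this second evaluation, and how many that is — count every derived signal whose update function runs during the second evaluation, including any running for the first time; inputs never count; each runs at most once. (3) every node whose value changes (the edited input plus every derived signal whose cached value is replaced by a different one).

First evaluation (everything demanded from the output):
  d1 = max2(-6, 9) = 9
  d3 = neg(9) = -9
  d6 = min2(9, -9) = -9

Propagation after the edit:
  d1: runs — s2 9->-1; result -1.
  d3: runs — d1 9->-1; result 1.
  d6: runs — d1 9->-1; d3 -9->1; result -1.

New value of d6: -1.
Derived signals that run: d1, d3, d6 — 3 in total.
Values that change: s2, d1, d3, d6.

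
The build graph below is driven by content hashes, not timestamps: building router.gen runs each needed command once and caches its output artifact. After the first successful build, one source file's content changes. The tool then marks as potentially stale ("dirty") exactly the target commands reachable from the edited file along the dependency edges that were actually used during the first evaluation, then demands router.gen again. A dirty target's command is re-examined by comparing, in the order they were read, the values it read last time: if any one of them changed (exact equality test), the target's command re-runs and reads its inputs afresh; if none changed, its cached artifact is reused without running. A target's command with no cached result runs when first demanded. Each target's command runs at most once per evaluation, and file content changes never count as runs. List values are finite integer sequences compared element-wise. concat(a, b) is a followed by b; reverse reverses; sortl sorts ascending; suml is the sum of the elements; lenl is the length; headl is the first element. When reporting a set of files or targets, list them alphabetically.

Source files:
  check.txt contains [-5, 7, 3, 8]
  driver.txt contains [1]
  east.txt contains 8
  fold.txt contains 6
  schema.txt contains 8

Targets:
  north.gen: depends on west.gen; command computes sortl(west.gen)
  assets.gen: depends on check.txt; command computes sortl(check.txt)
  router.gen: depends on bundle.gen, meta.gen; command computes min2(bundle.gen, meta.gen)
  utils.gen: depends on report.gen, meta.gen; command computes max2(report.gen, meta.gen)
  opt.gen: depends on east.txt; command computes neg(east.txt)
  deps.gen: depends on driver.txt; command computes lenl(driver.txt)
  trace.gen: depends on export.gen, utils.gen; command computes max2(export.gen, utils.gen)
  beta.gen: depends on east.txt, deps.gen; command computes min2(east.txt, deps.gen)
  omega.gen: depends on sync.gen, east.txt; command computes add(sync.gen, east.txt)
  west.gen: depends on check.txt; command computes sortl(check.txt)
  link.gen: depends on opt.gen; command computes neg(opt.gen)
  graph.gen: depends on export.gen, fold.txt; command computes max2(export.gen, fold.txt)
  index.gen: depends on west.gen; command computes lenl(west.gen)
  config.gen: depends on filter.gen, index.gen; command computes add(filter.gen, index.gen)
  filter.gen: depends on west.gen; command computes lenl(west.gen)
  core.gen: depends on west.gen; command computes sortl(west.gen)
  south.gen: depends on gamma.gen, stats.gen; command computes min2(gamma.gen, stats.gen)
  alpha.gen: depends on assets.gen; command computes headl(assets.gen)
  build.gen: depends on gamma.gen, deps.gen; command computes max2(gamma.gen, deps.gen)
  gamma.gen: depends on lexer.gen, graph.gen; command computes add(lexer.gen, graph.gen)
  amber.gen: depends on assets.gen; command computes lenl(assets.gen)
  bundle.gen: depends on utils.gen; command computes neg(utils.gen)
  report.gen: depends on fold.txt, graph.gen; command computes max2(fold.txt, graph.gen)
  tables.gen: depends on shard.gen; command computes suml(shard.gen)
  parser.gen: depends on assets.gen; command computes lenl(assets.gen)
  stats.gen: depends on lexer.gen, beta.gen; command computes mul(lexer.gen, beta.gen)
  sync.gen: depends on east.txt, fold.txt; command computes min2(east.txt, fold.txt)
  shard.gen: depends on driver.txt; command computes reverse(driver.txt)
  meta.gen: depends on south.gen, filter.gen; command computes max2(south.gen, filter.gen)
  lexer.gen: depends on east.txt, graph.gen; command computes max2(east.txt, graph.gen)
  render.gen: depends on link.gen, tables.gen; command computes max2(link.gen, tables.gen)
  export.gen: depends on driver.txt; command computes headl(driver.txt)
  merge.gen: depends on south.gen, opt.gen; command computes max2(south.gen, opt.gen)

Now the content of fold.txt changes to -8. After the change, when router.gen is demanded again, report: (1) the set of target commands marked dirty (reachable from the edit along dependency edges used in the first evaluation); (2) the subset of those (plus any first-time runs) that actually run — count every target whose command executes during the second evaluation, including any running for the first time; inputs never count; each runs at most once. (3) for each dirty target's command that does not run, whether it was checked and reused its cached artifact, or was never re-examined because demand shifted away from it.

Dirty set: bundle.gen, gamma.gen, graph.gen, lexer.gen, meta.gen, report.gen, router.gen, south.gen, stats.gen, utils.gen.
Run set: gamma.gen, graph.gen, lexer.gen, report.gen, south.gen, utils.gen (6 run).
Re-examined without running (cache reused): bundle.gen, meta.gen, router.gen, stats.gen.
The important point: at stats.gen every value read last time is unchanged, so the dirty flag clears without a run.

Initial pass — values computed on the first demand:
  deps.gen = lenl([1]) = 1
  beta.gen = min2(8, 1) = 1
  export.gen = headl([1]) = 1
  graph.gen = max2(1, 6) = 6
  lexer.gen = max2(8, 6) = 8
  gamma.gen = add(8, 6) = 14
  report.gen = max2(6, 6) = 6
  stats.gen = mul(8, 1) = 8
  south.gen = min2(14, 8) = 8
  west.gen = sortl([-5, 7, 3, 8]) = [-5, 3, 7, 8]
  filter.gen = lenl([-5, 3, 7, 8]) = 4
  meta.gen = max2(8, 4) = 8
  utils.gen = max2(6, 8) = 8
  bundle.gen = neg(8) = -8
  router.gen = min2(-8, 8) = -8

Second demand — change propagation:
  graph.gen: re-runs because fold.txt 6->-8; new result 1.
  lexer.gen: re-runs because graph.gen 6->1; new result 8 (unchanged).
  gamma.gen: re-runs because graph.gen 6->1; new result 9.
  report.gen: re-runs because fold.txt 6->-8; graph.gen 6->1; new result 1.
  stats.gen: re-examined; everything it read last time is the same (lexer.gen unchanged, beta.gen unchanged) — cache 8 kept, no run.
  south.gen: re-runs because gamma.gen 14->9; new result 8 (unchanged).
  meta.gen: re-examined; everything it read last time is the same (south.gen unchanged, filter.gen unchanged) — cache 8 kept, no run.
  utils.gen: re-runs because report.gen 6->1; new result 8 (unchanged).
  bundle.gen: re-examined; everything it read last time is the same (utils.gen unchanged) — cache -8 kept, no run.
  router.gen: re-examined; everything it read last time is the same (bundle.gen unchanged, meta.gen unchanged) — cache -8 kept, no run.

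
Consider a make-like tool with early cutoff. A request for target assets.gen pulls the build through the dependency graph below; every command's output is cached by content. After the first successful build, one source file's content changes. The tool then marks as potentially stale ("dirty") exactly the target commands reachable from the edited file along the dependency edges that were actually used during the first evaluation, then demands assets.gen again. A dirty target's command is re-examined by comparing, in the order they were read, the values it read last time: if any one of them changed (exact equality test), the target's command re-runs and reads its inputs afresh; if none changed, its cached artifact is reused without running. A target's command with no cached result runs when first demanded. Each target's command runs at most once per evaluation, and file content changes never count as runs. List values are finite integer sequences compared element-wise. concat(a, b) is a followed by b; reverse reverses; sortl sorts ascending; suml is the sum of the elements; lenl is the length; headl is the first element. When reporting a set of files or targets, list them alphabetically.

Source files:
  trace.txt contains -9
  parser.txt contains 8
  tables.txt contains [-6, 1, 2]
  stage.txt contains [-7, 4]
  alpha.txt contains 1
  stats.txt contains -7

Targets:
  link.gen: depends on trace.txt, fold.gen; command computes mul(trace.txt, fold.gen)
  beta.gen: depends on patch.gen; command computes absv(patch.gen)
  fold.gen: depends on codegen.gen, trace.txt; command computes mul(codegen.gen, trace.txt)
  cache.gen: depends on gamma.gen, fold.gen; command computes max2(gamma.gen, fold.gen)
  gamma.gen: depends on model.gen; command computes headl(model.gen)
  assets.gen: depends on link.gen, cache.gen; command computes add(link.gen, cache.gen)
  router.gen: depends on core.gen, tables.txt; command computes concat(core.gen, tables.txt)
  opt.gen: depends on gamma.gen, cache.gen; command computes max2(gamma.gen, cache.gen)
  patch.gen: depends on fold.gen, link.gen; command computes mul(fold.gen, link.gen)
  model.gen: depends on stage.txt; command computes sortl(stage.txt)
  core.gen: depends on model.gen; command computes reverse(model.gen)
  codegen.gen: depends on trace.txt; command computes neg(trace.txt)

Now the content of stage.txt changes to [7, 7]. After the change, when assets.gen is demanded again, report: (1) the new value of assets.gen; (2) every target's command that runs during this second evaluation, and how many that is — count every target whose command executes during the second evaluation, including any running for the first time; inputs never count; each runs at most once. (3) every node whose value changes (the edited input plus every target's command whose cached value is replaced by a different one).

First demand of the output computes:
  codegen.gen = neg(-9) = 9
  fold.gen = mul(9, -9) = -81
  link.gen = mul(-9, -81) = 729
  model.gen = sortl([-7, 4]) = [-7, 4]
  gamma.gen = headl([-7, 4]) = -7
  cache.gen = max2(-7, -81) = -7
  assets.gen = add(729, -7) = 722

After the edit, cleaning proceeds:
  model.gen: a read changed (stage.txt [-7, 4]->[7, 7]) — executes, giving [7, 7].
  gamma.gen: a read changed (model.gen [-7, 4]->[7, 7]) — executes, giving 7.
  cache.gen: a read changed (gamma.gen -7->7) — executes, giving 7.
  assets.gen: a read changed (cache.gen -7->7) — executes, giving 736.

Demanding assets.gen again yields 736.
4 target commands run: assets.gen, cache.gen, gamma.gen, model.gen.
The nodes whose values change: assets.gen, cache.gen, gamma.gen, model.gen, stage.txt.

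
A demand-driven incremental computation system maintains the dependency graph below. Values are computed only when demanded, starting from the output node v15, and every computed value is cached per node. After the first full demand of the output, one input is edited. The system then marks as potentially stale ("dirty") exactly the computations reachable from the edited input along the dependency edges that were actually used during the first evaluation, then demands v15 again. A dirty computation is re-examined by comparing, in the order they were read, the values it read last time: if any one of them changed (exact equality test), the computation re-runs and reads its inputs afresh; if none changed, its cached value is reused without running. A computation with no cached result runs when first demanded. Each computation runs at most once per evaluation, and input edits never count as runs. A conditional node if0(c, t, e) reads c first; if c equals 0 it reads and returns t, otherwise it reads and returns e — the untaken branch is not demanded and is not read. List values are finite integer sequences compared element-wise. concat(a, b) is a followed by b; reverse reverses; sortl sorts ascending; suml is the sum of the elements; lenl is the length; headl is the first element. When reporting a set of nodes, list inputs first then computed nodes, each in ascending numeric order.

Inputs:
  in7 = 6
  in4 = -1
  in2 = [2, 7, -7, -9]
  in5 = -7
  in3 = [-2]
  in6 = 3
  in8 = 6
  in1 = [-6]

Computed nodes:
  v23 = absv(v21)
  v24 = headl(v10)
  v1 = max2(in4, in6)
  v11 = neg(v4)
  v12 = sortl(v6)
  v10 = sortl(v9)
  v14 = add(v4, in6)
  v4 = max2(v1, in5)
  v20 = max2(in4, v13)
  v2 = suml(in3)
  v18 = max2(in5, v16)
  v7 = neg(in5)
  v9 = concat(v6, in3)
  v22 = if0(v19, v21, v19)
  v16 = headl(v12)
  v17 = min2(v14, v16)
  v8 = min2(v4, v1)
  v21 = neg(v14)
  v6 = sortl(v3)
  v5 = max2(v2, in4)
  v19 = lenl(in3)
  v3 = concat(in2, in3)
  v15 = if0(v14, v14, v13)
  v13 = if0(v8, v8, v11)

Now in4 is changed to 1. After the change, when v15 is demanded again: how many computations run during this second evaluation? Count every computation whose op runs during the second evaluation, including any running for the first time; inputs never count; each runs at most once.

Computations that run: v1 — 1 in total.
Key observation: the change is absorbed at v1 — it re-runs but produces the same value, and the output's value is unchanged.

First evaluation (everything demanded from the output):
  v1 = max2(-1, 3) = 3
  v4 = max2(3, -7) = 3
  v8 = min2(3, 3) = 3
  v11 = neg(3) = -3
  v13 = if0(v8=3 -> else branch v11) = -3
  v14 = add(3, 3) = 6
  v15 = if0(v14=6 -> else branch v13) = -3

Propagation after the edit:
  v1: runs — in4 -1->1; result 3 (same value as before).
  v4: checked — values it read are unchanged (v1 unchanged, in5 unchanged); reused cached 3 without running.
  v8: checked — values it read are unchanged (v4 unchanged, v1 unchanged); reused cached 3 without running.
  v11: checked — values it read are unchanged (v4 unchanged); reused cached -3 without running.
  v13: checked — values it read are unchanged (v8 unchanged, v11 unchanged); reused cached -3 without running.
  v14: checked — values it read are unchanged (v4 unchanged, in6 unchanged); reused cached 6 without running.
  v15: checked — values it read are unchanged (v14 unchanged, v13 unchanged); reused cached -3 without running.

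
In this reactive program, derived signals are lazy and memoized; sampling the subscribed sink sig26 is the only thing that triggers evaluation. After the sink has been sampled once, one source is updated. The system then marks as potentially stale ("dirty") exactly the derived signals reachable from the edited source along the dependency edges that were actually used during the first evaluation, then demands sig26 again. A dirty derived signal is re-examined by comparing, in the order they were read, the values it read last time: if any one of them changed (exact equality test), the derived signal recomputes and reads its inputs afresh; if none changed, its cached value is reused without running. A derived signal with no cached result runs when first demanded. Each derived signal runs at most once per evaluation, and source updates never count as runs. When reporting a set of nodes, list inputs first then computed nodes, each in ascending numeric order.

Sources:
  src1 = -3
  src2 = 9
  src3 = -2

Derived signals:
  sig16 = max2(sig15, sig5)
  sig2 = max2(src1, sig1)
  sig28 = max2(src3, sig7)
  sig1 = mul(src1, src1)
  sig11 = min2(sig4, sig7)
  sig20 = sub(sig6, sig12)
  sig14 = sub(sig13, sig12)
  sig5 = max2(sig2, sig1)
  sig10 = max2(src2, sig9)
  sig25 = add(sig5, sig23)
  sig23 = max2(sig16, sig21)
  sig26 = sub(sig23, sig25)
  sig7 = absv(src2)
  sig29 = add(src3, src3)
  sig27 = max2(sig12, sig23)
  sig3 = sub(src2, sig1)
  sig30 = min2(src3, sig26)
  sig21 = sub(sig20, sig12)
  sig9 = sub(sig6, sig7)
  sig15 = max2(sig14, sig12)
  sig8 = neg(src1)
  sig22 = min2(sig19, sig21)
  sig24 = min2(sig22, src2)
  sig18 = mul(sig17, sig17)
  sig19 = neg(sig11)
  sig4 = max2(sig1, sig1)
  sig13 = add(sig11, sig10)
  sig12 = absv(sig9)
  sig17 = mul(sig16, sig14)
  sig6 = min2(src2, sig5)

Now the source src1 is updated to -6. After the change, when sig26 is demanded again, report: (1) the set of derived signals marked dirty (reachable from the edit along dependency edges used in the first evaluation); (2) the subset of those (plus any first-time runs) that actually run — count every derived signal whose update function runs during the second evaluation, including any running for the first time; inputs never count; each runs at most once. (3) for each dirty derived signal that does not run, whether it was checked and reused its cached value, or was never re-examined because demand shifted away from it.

The edit dirties: sig1, sig2, sig4, sig5, sig6, sig9, sig10, sig11, sig12, sig13, sig14, sig15, sig16, sig20, sig21, sig23, sig25, sig26.
10 derived signals run: sig1, sig2, sig4, sig5, sig6, sig11, sig16, sig23, sig25, sig26.
Cache hits after checking: sig9, sig10, sig12, sig13, sig14, sig15, sig20, sig21.
Note where the cutoff bites: sig9 is checked, finds nothing changed, and keeps its cache.

First demand of the output computes:
  sig1 = mul(-3, -3) = 9
  sig2 = max2(-3, 9) = 9
  sig4 = max2(9, 9) = 9
  sig5 = max2(9, 9) = 9
  sig6 = min2(9, 9) = 9
  sig7 = absv(9) = 9
  sig9 = sub(9, 9) = 0
  sig10 = max2(9, 0) = 9
  sig11 = min2(9, 9) = 9
  sig12 = absv(0) = 0
  sig13 = add(9, 9) = 18
  sig14 = sub(18, 0) = 18
  sig15 = max2(18, 0) = 18
  sig16 = max2(18, 9) = 18
  sig20 = sub(9, 0) = 9
  sig21 = sub(9, 0) = 9
  sig23 = max2(18, 9) = 18
  sig25 = add(9, 18) = 27
  sig26 = sub(18, 27) = -9

After the edit, cleaning proceeds:
  sig1: a read changed (src1 -3->-6; src1 -3->-6) — executes, giving 36.
  sig2: a read changed (src1 -3->-6; sig1 9->36) — executes, giving 36.
  sig4: a read changed (sig1 9->36; sig1 9->36) — executes, giving 36.
  sig5: a read changed (sig2 9->36; sig1 9->36) — executes, giving 36.
  sig6: a read changed (sig5 9->36) — executes, giving 9 — identical to its old value.
  sig9: dirty, but its reads are unchanged (sig6 unchanged, sig7 unchanged); cached 0 stands.
  sig10: dirty, but its reads are unchanged (src2 unchanged, sig9 unchanged); cached 9 stands.
  sig11: a read changed (sig4 9->36) — executes, giving 9 — identical to its old value.
  sig12: dirty, but its reads are unchanged (sig9 unchanged); cached 0 stands.
  sig13: dirty, but its reads are unchanged (sig11 unchanged, sig10 unchanged); cached 18 stands.
  sig14: dirty, but its reads are unchanged (sig13 unchanged, sig12 unchanged); cached 18 stands.
  sig15: dirty, but its reads are unchanged (sig14 unchanged, sig12 unchanged); cached 18 stands.
  sig16: a read changed (sig5 9->36) — executes, giving 36.
  sig20: dirty, but its reads are unchanged (sig6 unchanged, sig12 unchanged); cached 9 stands.
  sig21: dirty, but its reads are unchanged (sig20 unchanged, sig12 unchanged); cached 9 stands.
  sig23: a read changed (sig16 18->36) — executes, giving 36.
  sig25: a read changed (sig5 9->36; sig23 18->36) — executes, giving 72.
  sig26: a read changed (sig23 18->36; sig25 27->72) — executes, giving -36.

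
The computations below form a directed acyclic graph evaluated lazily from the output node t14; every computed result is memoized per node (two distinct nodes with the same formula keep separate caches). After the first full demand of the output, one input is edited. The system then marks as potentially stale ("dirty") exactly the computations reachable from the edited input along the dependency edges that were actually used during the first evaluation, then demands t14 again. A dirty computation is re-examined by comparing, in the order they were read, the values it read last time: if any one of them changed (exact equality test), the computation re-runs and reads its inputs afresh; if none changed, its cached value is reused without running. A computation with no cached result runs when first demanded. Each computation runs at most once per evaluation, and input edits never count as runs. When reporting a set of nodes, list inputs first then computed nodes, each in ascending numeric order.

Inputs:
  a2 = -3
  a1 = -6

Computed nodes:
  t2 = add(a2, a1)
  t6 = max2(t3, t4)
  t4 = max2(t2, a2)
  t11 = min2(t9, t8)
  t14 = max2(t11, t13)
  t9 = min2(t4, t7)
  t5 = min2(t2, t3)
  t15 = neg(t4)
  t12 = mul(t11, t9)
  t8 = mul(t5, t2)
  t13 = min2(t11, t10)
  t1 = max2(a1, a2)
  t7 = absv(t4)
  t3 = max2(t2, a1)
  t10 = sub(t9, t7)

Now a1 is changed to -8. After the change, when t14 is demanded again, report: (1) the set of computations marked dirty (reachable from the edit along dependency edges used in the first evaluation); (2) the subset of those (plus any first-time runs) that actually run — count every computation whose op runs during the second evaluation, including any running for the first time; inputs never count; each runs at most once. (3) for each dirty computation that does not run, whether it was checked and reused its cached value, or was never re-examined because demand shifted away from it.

The edit dirties: t2, t3, t4, t5, t7, t8, t9, t10, t11, t13, t14.
6 computations run: t2, t3, t4, t5, t8, t11.
Cache hits after checking: t7, t9, t10, t13, t14.
Note where the cutoff bites: t7 is checked, finds nothing changed, and keeps its cache.

First demand of the output computes:
  t2 = add(-3, -6) = -9
  t3 = max2(-9, -6) = -6
  t4 = max2(-9, -3) = -3
  t5 = min2(-9, -6) = -9
  t7 = absv(-3) = 3
  t8 = mul(-9, -9) = 81
  t9 = min2(-3, 3) = -3
  t10 = sub(-3, 3) = -6
  t11 = min2(-3, 81) = -3
  t13 = min2(-3, -6) = -6
  t14 = max2(-3, -6) = -3

After the edit, cleaning proceeds:
  t2: a read changed (a1 -6->-8) — executes, giving -11.
  t3: a read changed (t2 -9->-11; a1 -6->-8) — executes, giving -8.
  t4: a read changed (t2 -9->-11) — executes, giving -3 — identical to its old value.
  t5: a read changed (t2 -9->-11; t3 -6->-8) — executes, giving -11.
  t7: dirty, but its reads are unchanged (t4 unchanged); cached 3 stands.
  t8: a read changed (t5 -9->-11; t2 -9->-11) — executes, giving 121.
  t9: dirty, but its reads are unchanged (t4 unchanged, t7 unchanged); cached -3 stands.
  t10: dirty, but its reads are unchanged (t9 unchanged, t7 unchanged); cached -6 stands.
  t11: a read changed (t8 81->121) — executes, giving -3 — identical to its old value.
  t13: dirty, but its reads are unchanged (t11 unchanged, t10 unchanged); cached -6 stands.
  t14: dirty, but its reads are unchanged (t11 unchanged, t13 unchanged); cached -3 stands.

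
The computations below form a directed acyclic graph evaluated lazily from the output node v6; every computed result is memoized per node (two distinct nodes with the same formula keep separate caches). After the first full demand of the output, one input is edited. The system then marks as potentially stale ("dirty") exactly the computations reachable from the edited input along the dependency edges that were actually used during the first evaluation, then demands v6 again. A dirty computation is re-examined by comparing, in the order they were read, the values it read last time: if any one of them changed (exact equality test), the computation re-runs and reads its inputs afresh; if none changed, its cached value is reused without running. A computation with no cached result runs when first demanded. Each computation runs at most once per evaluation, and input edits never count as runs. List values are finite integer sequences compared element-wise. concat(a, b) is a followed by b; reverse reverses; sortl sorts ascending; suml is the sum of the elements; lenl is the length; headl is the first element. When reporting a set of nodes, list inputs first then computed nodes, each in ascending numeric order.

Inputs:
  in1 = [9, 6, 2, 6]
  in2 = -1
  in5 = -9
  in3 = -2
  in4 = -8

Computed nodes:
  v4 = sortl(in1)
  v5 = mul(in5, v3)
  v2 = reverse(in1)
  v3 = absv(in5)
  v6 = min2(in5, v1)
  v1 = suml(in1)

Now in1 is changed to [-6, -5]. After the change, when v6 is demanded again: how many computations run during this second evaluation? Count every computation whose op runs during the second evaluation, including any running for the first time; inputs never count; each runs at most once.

First demand of the output computes:
  v1 = suml([9, 6, 2, 6]) = 23
  v6 = min2(-9, 23) = -9

After the edit, cleaning proceeds:
  v1: a read changed (in1 [9, 6, 2, 6]->[-6, -5]) — executes, giving -11.
  v6: a read changed (v1 23->-11) — executes, giving -11.

2 computations run: v1, v6.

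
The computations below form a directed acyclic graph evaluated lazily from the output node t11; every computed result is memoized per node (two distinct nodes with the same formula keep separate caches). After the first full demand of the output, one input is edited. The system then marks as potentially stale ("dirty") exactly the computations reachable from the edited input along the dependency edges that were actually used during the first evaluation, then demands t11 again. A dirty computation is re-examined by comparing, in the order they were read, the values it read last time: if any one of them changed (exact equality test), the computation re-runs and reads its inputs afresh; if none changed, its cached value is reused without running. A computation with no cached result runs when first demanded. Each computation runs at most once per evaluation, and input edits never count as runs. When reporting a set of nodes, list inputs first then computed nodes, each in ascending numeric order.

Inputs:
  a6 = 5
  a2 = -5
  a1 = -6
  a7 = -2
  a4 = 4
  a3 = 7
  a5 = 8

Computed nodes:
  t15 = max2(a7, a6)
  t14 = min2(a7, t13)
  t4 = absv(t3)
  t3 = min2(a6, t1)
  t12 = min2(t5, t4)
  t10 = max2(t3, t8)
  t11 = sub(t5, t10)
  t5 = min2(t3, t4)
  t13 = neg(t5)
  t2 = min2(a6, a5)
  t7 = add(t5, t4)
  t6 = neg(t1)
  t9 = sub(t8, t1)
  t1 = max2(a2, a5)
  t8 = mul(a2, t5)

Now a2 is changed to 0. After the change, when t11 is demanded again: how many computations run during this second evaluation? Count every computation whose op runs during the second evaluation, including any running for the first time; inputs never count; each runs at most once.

3 computations run: t1, t8, t10.
Note where the cutoff bites: t3 is checked, finds nothing changed, and keeps its cache.

First demand of the output computes:
  t1 = max2(-5, 8) = 8
  t3 = min2(5, 8) = 5
  t4 = absv(5) = 5
  t5 = min2(5, 5) = 5
  t8 = mul(-5, 5) = -25
  t10 = max2(5, -25) = 5
  t11 = sub(5, 5) = 0

After the edit, cleaning proceeds:
  t1: a read changed (a2 -5->0) — executes, giving 8 — identical to its old value.
  t3: dirty, but its reads are unchanged (a6 unchanged, t1 unchanged); cached 5 stands.
  t4: dirty, but its reads are unchanged (t3 unchanged); cached 5 stands.
  t5: dirty, but its reads are unchanged (t3 unchanged, t4 unchanged); cached 5 stands.
  t8: a read changed (a2 -5->0) — executes, giving 0.
  t10: a read changed (t8 -25->0) — executes, giving 5 — identical to its old value.
  t11: dirty, but its reads are unchanged (t5 unchanged, t10 unchanged); cached 0 stands.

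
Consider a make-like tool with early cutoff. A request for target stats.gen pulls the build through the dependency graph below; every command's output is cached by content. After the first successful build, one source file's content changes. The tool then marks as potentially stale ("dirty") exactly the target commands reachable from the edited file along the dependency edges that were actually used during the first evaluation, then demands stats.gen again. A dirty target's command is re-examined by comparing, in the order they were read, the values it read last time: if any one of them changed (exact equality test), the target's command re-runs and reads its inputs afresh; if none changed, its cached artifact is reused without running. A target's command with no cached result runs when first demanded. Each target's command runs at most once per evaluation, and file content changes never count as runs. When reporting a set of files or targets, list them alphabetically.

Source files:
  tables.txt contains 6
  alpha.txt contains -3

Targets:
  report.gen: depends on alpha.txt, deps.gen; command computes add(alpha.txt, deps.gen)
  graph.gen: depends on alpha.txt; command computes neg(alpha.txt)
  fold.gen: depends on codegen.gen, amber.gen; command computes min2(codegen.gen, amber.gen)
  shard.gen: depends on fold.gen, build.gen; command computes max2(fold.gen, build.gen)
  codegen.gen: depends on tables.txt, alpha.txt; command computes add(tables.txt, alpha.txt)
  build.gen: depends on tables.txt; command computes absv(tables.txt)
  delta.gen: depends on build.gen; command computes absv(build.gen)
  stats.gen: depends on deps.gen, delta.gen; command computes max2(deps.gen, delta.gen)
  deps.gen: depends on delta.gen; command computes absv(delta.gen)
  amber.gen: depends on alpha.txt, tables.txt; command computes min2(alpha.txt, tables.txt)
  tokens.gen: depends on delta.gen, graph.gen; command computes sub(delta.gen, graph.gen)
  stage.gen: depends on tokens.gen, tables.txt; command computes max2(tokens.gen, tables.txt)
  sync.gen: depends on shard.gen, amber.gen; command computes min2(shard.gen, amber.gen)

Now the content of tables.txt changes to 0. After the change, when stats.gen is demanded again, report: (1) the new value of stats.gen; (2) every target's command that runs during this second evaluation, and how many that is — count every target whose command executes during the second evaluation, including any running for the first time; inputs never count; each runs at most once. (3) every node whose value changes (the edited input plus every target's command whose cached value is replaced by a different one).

Demanding stats.gen again yields 0.
4 target commands run: build.gen, delta.gen, deps.gen, stats.gen.
The nodes whose values change: build.gen, delta.gen, deps.gen, stats.gen, tables.txt.

First demand of the output computes:
  build.gen = absv(6) = 6
  delta.gen = absv(6) = 6
  deps.gen = absv(6) = 6
  stats.gen = max2(6, 6) = 6

After the edit, cleaning proceeds:
  build.gen: a read changed (tables.txt 6->0) — executes, giving 0.
  delta.gen: a read changed (build.gen 6->0) — executes, giving 0.
  deps.gen: a read changed (delta.gen 6->0) — executes, giving 0.
  stats.gen: a read changed (deps.gen 6->0; delta.gen 6->0) — executes, giving 0.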